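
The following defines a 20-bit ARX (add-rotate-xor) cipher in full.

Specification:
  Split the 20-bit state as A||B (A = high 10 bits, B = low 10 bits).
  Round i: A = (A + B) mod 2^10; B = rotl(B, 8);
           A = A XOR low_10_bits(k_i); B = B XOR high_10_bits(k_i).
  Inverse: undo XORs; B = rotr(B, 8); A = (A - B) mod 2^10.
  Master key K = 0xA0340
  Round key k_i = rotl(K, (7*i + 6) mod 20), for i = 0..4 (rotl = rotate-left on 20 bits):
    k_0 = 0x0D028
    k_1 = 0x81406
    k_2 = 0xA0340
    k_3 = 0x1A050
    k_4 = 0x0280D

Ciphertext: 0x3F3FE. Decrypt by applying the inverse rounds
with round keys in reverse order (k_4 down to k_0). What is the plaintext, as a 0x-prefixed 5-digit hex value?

0x4234E

s_0 = ciphertext = 0x3F3FE
s_1 = InvRound(s_0, k_4) = 0x47BD3
s_2 = InvRound(s_1, k_3) = 0x97EEF
s_3 = InvRound(s_2, k_2) = 0xD8DBC
s_4 = InvRound(s_3, k_1) = 0x1FAE7
s_5 = InvRound(s_4, k_0) = 0x4234E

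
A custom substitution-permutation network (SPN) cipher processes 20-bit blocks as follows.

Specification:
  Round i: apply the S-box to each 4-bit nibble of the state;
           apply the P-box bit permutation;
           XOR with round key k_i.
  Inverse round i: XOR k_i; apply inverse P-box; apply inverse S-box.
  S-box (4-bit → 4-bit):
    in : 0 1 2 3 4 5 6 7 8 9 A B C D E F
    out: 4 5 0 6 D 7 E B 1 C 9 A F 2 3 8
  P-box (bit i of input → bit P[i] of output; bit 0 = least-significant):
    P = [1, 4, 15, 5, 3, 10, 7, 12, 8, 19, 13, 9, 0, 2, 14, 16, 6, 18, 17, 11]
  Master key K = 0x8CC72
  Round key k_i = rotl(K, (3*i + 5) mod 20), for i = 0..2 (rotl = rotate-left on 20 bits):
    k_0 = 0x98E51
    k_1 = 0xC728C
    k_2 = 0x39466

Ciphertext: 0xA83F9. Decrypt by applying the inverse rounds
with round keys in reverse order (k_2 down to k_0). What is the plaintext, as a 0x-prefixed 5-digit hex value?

0xD8310

s_0 = ciphertext = 0xA83F9
s_1 = InvRound(s_0, k_2) = 0x277CE
s_2 = InvRound(s_1, k_1) = 0x52ED8
s_3 = InvRound(s_2, k_0) = 0xD8310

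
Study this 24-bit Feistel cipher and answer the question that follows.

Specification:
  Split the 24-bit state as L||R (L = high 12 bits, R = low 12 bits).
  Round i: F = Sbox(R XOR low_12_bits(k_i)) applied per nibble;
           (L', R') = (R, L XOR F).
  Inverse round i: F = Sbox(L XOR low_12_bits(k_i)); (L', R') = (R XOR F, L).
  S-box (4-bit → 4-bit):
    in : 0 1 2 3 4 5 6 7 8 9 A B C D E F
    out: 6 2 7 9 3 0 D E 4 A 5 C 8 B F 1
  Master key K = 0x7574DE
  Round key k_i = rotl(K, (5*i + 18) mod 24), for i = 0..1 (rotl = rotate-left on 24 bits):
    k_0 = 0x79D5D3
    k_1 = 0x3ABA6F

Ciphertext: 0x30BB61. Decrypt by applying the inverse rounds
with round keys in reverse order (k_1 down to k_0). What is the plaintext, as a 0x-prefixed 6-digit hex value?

s_0 = ciphertext = 0x30BB61
s_1 = InvRound(s_0, k_1) = 0x1B230B
s_2 = InvRound(s_1, k_0) = 0x0D91B2

0x0D91B2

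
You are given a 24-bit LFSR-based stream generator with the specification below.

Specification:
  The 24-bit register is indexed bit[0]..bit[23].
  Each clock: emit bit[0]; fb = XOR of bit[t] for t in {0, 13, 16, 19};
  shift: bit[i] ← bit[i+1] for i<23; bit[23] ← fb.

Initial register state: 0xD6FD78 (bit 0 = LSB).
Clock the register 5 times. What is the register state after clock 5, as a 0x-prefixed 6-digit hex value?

reg_0 = 0xD6FD78
clock 1: out=0, reg = 0xEB7EBC
clock 2: out=0, reg = 0xF5BF5E
clock 3: out=0, reg = 0x7ADFAF
clock 4: out=1, reg = 0x3D6FD7
clock 5: out=1, reg = 0x1EB7EB

0x1EB7EB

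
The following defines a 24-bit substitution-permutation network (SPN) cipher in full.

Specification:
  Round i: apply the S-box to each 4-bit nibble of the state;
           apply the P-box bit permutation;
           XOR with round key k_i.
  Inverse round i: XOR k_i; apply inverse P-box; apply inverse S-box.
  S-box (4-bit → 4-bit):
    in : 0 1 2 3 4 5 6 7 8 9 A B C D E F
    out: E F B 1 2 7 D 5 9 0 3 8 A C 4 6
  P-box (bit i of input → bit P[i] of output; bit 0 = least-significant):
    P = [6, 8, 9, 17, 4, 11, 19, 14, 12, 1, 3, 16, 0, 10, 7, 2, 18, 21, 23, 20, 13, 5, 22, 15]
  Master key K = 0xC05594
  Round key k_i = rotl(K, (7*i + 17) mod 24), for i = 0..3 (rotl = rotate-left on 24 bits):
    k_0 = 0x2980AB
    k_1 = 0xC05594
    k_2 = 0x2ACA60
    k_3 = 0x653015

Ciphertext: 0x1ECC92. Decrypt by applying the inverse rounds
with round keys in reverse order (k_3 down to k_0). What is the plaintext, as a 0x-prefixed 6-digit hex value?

s_0 = ciphertext = 0x1ECC92
s_1 = InvRound(s_0, k_3) = 0x6C120B
s_2 = InvRound(s_1, k_2) = 0x0335C8
s_3 = InvRound(s_2, k_1) = 0x7EBD88
s_4 = InvRound(s_3, k_0) = 0x58A24C

0x58A24C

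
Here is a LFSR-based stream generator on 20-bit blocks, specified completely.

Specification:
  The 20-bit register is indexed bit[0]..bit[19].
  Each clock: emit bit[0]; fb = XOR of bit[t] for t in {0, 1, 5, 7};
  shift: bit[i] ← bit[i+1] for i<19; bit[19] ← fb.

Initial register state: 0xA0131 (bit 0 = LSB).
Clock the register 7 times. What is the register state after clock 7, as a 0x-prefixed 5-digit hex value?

0x45402

reg_0 = 0xA0131
clock 1: out=1, reg = 0x50098
clock 2: out=0, reg = 0xA804C
clock 3: out=0, reg = 0x54026
clock 4: out=0, reg = 0x2A013
clock 5: out=1, reg = 0x15009
clock 6: out=1, reg = 0x8A804
clock 7: out=0, reg = 0x45402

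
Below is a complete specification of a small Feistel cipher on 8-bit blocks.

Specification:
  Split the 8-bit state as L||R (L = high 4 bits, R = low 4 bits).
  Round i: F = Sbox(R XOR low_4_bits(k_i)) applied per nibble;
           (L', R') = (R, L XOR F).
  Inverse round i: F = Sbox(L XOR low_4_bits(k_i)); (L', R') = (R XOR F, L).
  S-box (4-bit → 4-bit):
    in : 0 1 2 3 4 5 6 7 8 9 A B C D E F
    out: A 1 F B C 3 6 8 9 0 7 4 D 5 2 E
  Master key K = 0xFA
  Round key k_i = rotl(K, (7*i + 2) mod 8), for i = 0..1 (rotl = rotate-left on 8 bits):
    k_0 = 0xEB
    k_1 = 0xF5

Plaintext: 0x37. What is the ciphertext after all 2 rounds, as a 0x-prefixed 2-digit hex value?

s_0 = plaintext = 0x37
s_1 = Round(s_0, k_0) = 0x7E
s_2 = Round(s_1, k_1) = 0xE3

0xE3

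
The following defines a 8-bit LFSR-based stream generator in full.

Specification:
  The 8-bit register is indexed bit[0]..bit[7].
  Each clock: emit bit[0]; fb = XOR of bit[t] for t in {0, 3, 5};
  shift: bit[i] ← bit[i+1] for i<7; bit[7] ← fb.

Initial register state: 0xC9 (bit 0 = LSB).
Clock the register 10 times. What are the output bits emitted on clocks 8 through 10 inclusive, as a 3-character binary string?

reg_0 = 0xC9
clock 1: out=1, reg = 0x64
clock 2: out=0, reg = 0xB2
clock 3: out=0, reg = 0xD9
clock 4: out=1, reg = 0x6C
clock 5: out=0, reg = 0x36
clock 6: out=0, reg = 0x9B
clock 7: out=1, reg = 0x4D
clock 8: out=1, reg = 0x26
clock 9: out=0, reg = 0x93
clock 10: out=1, reg = 0xC9

101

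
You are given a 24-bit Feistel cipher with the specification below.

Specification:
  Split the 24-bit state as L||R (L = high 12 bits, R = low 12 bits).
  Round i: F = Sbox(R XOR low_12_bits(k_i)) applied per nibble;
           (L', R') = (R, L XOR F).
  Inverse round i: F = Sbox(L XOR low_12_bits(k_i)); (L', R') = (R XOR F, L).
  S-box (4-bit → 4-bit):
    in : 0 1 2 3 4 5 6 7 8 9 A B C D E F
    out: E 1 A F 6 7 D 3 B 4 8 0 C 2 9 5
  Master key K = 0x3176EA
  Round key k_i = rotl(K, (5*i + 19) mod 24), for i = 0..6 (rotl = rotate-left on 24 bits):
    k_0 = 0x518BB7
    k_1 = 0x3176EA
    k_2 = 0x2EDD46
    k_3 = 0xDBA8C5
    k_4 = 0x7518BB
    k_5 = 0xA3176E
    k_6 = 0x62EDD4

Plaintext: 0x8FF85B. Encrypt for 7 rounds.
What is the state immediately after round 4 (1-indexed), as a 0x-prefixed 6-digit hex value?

0x1E7D45

s_0 = plaintext = 0x8FF85B
s_1 = Round(s_0, k_0) = 0x85B763
s_2 = Round(s_1, k_1) = 0x7639EF
s_3 = Round(s_2, k_2) = 0x9EF1E7
s_4 = Round(s_3, k_3) = 0x1E7D45
s_5 = Round(s_4, k_4) = 0xD456BE
s_6 = Round(s_5, k_5) = 0x6BEC6B
s_7 = Round(s_6, k_6) = 0xC6B7BB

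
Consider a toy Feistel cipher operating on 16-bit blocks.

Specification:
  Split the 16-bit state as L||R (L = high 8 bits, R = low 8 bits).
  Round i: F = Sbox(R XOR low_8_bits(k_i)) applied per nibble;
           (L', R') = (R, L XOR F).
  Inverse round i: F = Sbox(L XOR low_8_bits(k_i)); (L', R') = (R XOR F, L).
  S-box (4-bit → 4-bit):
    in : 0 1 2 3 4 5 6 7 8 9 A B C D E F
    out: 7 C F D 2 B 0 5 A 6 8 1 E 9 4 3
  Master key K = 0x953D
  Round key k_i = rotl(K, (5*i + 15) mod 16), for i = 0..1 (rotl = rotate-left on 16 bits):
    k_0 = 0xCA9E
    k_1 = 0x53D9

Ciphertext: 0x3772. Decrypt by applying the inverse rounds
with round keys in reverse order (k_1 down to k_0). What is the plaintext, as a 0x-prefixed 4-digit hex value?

s_0 = ciphertext = 0x3772
s_1 = InvRound(s_0, k_1) = 0x3637
s_2 = InvRound(s_1, k_0) = 0xBD36

0xBD36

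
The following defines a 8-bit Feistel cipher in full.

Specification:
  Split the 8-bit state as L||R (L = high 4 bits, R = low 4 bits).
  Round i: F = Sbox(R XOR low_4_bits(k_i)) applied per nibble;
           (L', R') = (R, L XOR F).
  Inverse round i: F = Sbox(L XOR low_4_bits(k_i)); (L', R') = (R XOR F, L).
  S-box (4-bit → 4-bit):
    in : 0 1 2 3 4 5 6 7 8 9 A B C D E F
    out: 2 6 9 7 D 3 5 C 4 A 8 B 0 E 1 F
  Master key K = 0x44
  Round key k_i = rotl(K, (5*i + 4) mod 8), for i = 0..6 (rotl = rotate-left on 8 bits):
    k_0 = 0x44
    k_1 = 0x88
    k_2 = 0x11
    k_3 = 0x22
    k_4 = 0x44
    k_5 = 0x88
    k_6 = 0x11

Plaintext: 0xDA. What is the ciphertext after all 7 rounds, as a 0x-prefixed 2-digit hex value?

s_0 = plaintext = 0xDA
s_1 = Round(s_0, k_0) = 0xAC
s_2 = Round(s_1, k_1) = 0xC7
s_3 = Round(s_2, k_2) = 0x79
s_4 = Round(s_3, k_3) = 0x9C
s_5 = Round(s_4, k_4) = 0xCD
s_6 = Round(s_5, k_5) = 0xDF
s_7 = Round(s_6, k_6) = 0xFC

0xFC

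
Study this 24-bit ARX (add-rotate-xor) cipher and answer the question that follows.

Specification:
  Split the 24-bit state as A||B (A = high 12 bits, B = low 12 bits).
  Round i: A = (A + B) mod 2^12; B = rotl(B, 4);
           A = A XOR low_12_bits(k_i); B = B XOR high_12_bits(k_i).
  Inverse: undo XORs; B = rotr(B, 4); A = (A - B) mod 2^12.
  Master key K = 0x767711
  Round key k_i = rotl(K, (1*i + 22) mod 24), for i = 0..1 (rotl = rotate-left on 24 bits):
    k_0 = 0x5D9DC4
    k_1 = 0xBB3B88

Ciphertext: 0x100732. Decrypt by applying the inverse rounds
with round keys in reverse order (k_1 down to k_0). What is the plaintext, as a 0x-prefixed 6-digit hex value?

s_0 = ciphertext = 0x100732
s_1 = InvRound(s_0, k_1) = 0x8C01C8
s_2 = InvRound(s_1, k_0) = 0x3C3141

0x3C3141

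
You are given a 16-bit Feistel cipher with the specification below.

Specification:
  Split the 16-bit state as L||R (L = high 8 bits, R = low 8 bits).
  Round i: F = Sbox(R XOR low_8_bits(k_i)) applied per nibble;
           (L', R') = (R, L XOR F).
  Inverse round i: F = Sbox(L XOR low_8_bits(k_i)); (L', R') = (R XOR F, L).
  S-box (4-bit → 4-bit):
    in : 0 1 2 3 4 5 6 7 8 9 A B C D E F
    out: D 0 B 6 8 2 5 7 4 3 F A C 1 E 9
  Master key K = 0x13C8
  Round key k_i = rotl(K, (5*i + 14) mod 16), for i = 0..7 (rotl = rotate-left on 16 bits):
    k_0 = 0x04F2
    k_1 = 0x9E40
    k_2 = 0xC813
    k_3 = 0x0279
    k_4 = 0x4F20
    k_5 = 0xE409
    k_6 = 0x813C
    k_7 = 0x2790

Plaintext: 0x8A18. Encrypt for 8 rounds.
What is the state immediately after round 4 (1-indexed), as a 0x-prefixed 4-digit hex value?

0xC603

s_0 = plaintext = 0x8A18
s_1 = Round(s_0, k_0) = 0x1865
s_2 = Round(s_1, k_1) = 0x65AA
s_3 = Round(s_2, k_2) = 0xAAC6
s_4 = Round(s_3, k_3) = 0xC603
s_5 = Round(s_4, k_4) = 0x0370
s_6 = Round(s_5, k_5) = 0x7070
s_7 = Round(s_6, k_6) = 0x70FC
s_8 = Round(s_7, k_7) = 0xFC2C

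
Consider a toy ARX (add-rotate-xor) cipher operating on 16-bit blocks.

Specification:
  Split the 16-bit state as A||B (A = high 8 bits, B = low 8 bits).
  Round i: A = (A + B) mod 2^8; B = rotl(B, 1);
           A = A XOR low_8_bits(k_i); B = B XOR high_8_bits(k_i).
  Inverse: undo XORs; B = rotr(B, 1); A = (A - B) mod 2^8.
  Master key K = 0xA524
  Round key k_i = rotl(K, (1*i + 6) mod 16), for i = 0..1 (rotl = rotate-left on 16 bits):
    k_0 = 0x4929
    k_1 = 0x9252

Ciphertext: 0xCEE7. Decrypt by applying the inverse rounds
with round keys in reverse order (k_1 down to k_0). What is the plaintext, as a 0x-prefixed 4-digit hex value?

0xD2F9

s_0 = ciphertext = 0xCEE7
s_1 = InvRound(s_0, k_1) = 0xE2BA
s_2 = InvRound(s_1, k_0) = 0xD2F9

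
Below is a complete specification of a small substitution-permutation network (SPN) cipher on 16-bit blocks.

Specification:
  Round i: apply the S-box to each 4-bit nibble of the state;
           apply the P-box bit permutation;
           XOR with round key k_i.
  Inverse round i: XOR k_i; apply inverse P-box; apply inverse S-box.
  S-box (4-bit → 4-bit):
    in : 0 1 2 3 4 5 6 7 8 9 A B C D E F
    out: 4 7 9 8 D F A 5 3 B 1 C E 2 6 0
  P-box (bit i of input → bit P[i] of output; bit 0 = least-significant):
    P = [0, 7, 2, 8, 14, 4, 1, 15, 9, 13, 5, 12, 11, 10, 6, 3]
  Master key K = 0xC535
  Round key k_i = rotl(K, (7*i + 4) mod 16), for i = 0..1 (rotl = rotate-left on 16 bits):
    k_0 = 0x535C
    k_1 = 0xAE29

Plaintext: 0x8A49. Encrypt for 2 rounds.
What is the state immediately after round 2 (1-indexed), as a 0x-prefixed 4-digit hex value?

0x9211

s_0 = plaintext = 0x8A49
s_1 = Round(s_0, k_0) = 0x9CDF
s_2 = Round(s_1, k_1) = 0x9211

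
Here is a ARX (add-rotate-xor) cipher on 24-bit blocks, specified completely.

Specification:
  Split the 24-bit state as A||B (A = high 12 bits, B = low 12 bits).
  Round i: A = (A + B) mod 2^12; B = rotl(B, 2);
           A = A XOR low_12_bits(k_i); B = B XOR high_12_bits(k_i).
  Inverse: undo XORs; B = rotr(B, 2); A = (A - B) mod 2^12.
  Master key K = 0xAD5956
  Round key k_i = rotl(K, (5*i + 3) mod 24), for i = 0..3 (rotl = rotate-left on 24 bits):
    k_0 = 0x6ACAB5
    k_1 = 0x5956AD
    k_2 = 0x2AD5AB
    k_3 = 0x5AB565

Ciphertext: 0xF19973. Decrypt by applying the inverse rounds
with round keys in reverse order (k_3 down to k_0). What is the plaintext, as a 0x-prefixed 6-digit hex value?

s_0 = ciphertext = 0xF19973
s_1 = InvRound(s_0, k_3) = 0x746336
s_2 = InvRound(s_1, k_2) = 0x687C66
s_3 = InvRound(s_2, k_1) = 0x1AEE7C
s_4 = InvRound(s_3, k_0) = 0x8E7234

0x8E7234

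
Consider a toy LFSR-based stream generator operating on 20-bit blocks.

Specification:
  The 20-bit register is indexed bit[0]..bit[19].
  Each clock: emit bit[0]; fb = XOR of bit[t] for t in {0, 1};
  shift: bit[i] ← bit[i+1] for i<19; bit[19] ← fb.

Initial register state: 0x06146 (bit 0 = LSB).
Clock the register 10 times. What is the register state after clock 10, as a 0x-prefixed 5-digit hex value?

0x79418

reg_0 = 0x06146
clock 1: out=0, reg = 0x830A3
clock 2: out=1, reg = 0x41851
clock 3: out=1, reg = 0xA0C28
clock 4: out=0, reg = 0x50614
clock 5: out=0, reg = 0x2830A
clock 6: out=0, reg = 0x94185
clock 7: out=1, reg = 0xCA0C2
clock 8: out=0, reg = 0xE5061
clock 9: out=1, reg = 0xF2830
clock 10: out=0, reg = 0x79418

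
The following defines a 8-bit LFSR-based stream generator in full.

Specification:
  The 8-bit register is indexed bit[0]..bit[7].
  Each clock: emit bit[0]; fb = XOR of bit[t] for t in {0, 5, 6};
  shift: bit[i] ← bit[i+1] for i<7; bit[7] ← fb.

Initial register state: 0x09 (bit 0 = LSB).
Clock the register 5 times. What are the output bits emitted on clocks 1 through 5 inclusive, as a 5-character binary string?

reg_0 = 0x09
clock 1: out=1, reg = 0x84
clock 2: out=0, reg = 0x42
clock 3: out=0, reg = 0xA1
clock 4: out=1, reg = 0x50
clock 5: out=0, reg = 0xA8

10010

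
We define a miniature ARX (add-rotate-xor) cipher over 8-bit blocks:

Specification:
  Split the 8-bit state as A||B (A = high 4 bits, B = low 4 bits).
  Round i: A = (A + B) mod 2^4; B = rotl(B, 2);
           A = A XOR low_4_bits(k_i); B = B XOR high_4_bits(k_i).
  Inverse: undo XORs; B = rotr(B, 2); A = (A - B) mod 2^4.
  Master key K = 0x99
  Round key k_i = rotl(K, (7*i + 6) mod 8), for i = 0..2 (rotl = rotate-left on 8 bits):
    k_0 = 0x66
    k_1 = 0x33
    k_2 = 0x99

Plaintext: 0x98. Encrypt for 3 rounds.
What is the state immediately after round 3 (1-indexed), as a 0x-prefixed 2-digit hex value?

s_0 = plaintext = 0x98
s_1 = Round(s_0, k_0) = 0x74
s_2 = Round(s_1, k_1) = 0x82
s_3 = Round(s_2, k_2) = 0x31

0x31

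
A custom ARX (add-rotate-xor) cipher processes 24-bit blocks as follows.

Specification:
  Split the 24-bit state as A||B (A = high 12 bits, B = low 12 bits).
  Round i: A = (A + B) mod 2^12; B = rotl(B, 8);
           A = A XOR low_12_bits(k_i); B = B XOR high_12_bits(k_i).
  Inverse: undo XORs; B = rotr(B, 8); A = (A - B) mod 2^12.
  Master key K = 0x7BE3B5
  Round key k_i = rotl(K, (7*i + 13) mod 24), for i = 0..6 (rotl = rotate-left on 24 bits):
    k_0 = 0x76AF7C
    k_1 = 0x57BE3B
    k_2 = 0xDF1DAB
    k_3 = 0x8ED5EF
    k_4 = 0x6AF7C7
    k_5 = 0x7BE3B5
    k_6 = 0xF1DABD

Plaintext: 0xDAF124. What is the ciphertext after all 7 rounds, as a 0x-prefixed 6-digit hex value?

0x01066F

s_0 = plaintext = 0xDAF124
s_1 = Round(s_0, k_0) = 0x1AF378
s_2 = Round(s_1, k_1) = 0xB1CD4C
s_3 = Round(s_2, k_2) = 0x5C3125
s_4 = Round(s_3, k_3) = 0x307DFF
s_5 = Round(s_4, k_4) = 0x6C1970
s_6 = Round(s_5, k_5) = 0x384729
s_7 = Round(s_6, k_6) = 0x01066F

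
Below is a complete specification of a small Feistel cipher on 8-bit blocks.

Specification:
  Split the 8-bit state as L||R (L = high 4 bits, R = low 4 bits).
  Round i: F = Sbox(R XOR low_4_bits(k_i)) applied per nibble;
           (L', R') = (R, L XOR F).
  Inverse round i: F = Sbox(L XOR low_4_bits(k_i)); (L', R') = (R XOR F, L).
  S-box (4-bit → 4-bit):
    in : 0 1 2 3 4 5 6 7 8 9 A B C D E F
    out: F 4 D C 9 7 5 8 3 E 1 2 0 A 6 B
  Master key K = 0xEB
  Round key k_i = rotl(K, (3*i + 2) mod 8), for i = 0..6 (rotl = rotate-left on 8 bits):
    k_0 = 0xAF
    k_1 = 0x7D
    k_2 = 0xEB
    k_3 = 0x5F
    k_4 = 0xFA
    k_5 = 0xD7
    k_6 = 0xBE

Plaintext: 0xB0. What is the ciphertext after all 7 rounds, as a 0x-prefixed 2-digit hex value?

0xE6

s_0 = plaintext = 0xB0
s_1 = Round(s_0, k_0) = 0x00
s_2 = Round(s_1, k_1) = 0x0A
s_3 = Round(s_2, k_2) = 0xA4
s_4 = Round(s_3, k_3) = 0x48
s_5 = Round(s_4, k_4) = 0x89
s_6 = Round(s_5, k_5) = 0x9E
s_7 = Round(s_6, k_6) = 0xE6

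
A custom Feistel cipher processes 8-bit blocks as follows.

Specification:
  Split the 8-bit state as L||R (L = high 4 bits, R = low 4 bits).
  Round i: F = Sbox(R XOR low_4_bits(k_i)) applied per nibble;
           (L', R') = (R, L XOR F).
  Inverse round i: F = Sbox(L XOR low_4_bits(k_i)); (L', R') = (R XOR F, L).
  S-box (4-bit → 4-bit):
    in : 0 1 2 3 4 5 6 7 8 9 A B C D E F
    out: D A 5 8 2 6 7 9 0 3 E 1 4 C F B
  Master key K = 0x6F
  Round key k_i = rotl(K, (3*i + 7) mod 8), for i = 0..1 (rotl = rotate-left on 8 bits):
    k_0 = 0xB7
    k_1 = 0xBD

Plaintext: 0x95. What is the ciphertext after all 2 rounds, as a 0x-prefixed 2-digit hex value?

0xCF

s_0 = plaintext = 0x95
s_1 = Round(s_0, k_0) = 0x5C
s_2 = Round(s_1, k_1) = 0xCF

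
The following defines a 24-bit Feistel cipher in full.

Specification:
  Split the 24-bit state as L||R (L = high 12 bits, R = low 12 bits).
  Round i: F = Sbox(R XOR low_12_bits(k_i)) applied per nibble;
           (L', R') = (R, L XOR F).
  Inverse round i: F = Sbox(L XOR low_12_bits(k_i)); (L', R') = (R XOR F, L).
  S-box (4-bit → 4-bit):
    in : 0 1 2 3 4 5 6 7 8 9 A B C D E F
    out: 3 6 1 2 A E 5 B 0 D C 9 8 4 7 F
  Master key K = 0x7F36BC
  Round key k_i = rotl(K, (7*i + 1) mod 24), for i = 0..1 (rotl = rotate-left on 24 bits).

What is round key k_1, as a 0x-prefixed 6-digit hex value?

K = 0x7F36BC
k_0 = rotl(K, (7*0+1) mod 24) = rotl(K, 1) = 0xFE6D78
k_1 = rotl(K, (7*1+1) mod 24) = rotl(K, 8) = 0x36BC7F

0x36BC7F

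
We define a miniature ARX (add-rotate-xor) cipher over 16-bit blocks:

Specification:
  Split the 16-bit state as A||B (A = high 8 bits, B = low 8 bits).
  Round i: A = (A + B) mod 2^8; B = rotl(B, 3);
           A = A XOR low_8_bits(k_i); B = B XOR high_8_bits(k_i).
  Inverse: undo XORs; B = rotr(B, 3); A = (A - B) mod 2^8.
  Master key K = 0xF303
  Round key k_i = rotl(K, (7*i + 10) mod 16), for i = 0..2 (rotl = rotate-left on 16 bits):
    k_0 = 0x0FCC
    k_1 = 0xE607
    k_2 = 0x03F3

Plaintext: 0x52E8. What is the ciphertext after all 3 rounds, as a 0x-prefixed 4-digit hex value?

s_0 = plaintext = 0x52E8
s_1 = Round(s_0, k_0) = 0xF648
s_2 = Round(s_1, k_1) = 0x39A4
s_3 = Round(s_2, k_2) = 0x2E26

0x2E26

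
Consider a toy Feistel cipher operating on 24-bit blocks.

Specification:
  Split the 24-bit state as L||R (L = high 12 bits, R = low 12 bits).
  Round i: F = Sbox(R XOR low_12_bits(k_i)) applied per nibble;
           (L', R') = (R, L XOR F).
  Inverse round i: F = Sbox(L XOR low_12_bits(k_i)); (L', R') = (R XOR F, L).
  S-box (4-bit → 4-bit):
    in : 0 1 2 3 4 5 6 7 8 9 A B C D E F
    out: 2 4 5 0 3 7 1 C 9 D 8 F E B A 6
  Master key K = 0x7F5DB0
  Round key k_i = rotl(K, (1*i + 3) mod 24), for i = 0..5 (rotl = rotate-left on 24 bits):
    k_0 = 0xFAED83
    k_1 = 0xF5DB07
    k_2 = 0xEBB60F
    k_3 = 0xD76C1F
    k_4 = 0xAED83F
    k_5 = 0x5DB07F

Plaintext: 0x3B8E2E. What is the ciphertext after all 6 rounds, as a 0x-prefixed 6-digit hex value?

s_0 = plaintext = 0x3B8E2E
s_1 = Round(s_0, k_0) = 0xE2E333
s_2 = Round(s_1, k_1) = 0x33372D
s_3 = Round(s_2, k_2) = 0x72D766
s_4 = Round(s_3, k_3) = 0x7668E0
s_5 = Round(s_4, k_4) = 0x8E05D0
s_6 = Round(s_5, k_5) = 0x5D0F66

0x5D0F66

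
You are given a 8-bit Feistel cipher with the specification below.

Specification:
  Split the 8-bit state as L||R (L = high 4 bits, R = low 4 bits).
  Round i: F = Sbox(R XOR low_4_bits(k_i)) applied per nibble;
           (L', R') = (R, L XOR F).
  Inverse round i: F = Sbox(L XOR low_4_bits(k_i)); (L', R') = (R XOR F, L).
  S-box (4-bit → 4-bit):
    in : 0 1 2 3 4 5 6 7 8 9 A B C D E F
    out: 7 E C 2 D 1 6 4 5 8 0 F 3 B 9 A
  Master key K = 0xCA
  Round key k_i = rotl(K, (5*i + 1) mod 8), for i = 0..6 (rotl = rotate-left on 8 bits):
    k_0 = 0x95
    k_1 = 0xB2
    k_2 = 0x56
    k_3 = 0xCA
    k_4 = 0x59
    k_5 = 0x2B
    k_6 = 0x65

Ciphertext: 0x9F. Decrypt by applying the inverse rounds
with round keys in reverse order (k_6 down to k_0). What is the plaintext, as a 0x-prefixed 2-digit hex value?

0x5B

s_0 = ciphertext = 0x9F
s_1 = InvRound(s_0, k_6) = 0xC9
s_2 = InvRound(s_1, k_5) = 0xDC
s_3 = InvRound(s_2, k_4) = 0x1D
s_4 = InvRound(s_3, k_3) = 0x21
s_5 = InvRound(s_4, k_2) = 0xC2
s_6 = InvRound(s_5, k_1) = 0xBC
s_7 = InvRound(s_6, k_0) = 0x5B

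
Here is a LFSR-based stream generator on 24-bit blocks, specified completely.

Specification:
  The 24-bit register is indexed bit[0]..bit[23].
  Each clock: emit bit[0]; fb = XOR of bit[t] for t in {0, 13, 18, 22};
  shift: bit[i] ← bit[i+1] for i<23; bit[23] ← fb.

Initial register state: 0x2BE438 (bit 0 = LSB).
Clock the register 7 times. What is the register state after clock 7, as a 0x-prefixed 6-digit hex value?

reg_0 = 0x2BE438
clock 1: out=0, reg = 0x95F21C
clock 2: out=0, reg = 0x4AF90E
clock 3: out=0, reg = 0x257C87
clock 4: out=1, reg = 0x92BE43
clock 5: out=1, reg = 0x495F21
clock 6: out=1, reg = 0x24AF90
clock 7: out=0, reg = 0x1257C8

0x1257C8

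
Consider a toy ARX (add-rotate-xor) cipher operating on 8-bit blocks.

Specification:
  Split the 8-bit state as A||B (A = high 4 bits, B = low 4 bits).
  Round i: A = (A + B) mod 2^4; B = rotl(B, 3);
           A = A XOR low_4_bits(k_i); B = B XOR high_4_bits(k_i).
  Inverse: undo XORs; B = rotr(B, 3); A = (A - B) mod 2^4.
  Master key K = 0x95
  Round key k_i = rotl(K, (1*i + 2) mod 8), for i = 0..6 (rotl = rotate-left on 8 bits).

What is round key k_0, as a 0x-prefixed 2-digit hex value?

K = 0x95
k_0 = rotl(K, (1*0+2) mod 8) = rotl(K, 2) = 0x56

0x56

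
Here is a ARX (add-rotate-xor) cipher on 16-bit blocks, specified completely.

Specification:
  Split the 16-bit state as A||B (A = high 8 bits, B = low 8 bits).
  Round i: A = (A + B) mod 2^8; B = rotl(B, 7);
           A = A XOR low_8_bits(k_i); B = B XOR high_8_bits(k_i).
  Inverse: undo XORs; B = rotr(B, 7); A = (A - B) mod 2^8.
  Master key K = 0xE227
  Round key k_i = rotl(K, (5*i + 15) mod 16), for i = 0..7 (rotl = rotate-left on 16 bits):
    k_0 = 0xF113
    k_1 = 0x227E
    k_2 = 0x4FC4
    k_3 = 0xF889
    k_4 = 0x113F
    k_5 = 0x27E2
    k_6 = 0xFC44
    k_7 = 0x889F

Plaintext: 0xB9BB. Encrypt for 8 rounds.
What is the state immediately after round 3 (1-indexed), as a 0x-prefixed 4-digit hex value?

s_0 = plaintext = 0xB9BB
s_1 = Round(s_0, k_0) = 0x672C
s_2 = Round(s_1, k_1) = 0xED34
s_3 = Round(s_2, k_2) = 0xE555
s_4 = Round(s_3, k_3) = 0xB352
s_5 = Round(s_4, k_4) = 0x3A38
s_6 = Round(s_5, k_5) = 0x903B
s_7 = Round(s_6, k_6) = 0x8F61
s_8 = Round(s_7, k_7) = 0x6F38

0xE555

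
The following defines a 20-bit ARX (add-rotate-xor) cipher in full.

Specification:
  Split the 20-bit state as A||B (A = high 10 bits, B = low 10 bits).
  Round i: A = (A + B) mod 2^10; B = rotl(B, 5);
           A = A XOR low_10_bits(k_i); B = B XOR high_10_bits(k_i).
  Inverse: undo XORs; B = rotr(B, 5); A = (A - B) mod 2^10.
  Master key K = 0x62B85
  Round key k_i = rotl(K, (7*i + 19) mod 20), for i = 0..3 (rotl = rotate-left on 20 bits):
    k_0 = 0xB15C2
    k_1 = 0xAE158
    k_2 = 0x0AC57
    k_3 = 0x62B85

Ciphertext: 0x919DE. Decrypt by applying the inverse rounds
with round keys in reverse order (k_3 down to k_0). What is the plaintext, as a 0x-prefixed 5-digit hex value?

0x0133B

s_0 = ciphertext = 0x919DE
s_1 = InvRound(s_0, k_3) = 0xD0682
s_2 = InvRound(s_1, k_2) = 0x78535
s_3 = InvRound(s_2, k_1) = 0xBF5BC
s_4 = InvRound(s_3, k_0) = 0x0133B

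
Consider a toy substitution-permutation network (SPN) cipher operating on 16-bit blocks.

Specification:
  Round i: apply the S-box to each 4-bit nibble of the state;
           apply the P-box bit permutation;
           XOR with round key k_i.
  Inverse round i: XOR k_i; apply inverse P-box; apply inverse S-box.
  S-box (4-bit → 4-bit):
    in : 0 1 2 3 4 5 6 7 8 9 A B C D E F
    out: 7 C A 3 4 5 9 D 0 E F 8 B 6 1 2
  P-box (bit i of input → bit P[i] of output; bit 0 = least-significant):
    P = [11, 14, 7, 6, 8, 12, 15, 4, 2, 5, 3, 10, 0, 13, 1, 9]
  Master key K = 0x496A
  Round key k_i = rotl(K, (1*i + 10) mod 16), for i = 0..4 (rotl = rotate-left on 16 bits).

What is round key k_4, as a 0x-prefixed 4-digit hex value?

0x925A

K = 0x496A
k_0 = rotl(K, (1*0+10) mod 16) = rotl(K, 10) = 0xA925
k_1 = rotl(K, (1*1+10) mod 16) = rotl(K, 11) = 0x524B
k_2 = rotl(K, (1*2+10) mod 16) = rotl(K, 12) = 0xA496
k_3 = rotl(K, (1*3+10) mod 16) = rotl(K, 13) = 0x492D
k_4 = rotl(K, (1*4+10) mod 16) = rotl(K, 14) = 0x925A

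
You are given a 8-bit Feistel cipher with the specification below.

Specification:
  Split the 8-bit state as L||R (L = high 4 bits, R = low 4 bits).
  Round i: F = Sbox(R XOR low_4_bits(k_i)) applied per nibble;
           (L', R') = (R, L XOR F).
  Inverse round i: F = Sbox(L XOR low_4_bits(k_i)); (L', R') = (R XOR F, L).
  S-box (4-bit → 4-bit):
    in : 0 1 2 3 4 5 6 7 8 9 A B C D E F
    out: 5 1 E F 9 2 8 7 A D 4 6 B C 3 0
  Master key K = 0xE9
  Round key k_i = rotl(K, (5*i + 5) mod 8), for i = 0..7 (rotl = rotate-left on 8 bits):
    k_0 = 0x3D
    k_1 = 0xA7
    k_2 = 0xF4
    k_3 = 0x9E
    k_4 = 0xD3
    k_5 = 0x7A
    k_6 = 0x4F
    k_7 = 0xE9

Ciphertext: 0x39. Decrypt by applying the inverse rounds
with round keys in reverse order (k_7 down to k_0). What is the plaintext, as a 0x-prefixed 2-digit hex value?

0x2F

s_0 = ciphertext = 0x39
s_1 = InvRound(s_0, k_7) = 0xD3
s_2 = InvRound(s_1, k_6) = 0xDD
s_3 = InvRound(s_2, k_5) = 0xAD
s_4 = InvRound(s_3, k_4) = 0x0A
s_5 = InvRound(s_4, k_3) = 0x90
s_6 = InvRound(s_5, k_2) = 0xC9
s_7 = InvRound(s_6, k_1) = 0xFC
s_8 = InvRound(s_7, k_0) = 0x2F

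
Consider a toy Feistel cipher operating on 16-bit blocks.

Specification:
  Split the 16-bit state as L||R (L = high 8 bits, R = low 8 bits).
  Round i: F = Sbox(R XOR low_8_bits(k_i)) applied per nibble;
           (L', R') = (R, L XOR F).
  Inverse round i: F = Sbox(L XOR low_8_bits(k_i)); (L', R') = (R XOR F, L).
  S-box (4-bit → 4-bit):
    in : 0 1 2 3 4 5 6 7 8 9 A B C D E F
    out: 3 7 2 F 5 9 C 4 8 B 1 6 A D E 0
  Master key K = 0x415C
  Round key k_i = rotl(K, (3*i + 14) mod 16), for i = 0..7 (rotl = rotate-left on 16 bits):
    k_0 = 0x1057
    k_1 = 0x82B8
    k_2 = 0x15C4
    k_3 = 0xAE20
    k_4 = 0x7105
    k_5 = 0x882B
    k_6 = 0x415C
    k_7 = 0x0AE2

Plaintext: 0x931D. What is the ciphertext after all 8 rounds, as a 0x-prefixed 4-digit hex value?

0x6341

s_0 = plaintext = 0x931D
s_1 = Round(s_0, k_0) = 0x1DC2
s_2 = Round(s_1, k_1) = 0xC25C
s_3 = Round(s_2, k_2) = 0x5C7A
s_4 = Round(s_3, k_3) = 0x7ACD
s_5 = Round(s_4, k_4) = 0xCDD2
s_6 = Round(s_5, k_5) = 0xD2C6
s_7 = Round(s_6, k_6) = 0xC663
s_8 = Round(s_7, k_7) = 0x6341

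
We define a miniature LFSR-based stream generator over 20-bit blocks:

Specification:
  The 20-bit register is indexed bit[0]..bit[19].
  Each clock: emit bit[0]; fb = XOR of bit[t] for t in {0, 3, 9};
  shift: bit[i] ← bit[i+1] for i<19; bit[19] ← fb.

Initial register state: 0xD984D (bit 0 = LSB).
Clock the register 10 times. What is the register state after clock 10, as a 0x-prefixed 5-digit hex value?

0x62366

reg_0 = 0xD984D
clock 1: out=1, reg = 0x6CC26
clock 2: out=0, reg = 0x36613
clock 3: out=1, reg = 0x1B309
clock 4: out=1, reg = 0x8D984
clock 5: out=0, reg = 0x46CC2
clock 6: out=0, reg = 0x23661
clock 7: out=1, reg = 0x11B30
clock 8: out=0, reg = 0x88D98
clock 9: out=0, reg = 0xC46CC
clock 10: out=0, reg = 0x62366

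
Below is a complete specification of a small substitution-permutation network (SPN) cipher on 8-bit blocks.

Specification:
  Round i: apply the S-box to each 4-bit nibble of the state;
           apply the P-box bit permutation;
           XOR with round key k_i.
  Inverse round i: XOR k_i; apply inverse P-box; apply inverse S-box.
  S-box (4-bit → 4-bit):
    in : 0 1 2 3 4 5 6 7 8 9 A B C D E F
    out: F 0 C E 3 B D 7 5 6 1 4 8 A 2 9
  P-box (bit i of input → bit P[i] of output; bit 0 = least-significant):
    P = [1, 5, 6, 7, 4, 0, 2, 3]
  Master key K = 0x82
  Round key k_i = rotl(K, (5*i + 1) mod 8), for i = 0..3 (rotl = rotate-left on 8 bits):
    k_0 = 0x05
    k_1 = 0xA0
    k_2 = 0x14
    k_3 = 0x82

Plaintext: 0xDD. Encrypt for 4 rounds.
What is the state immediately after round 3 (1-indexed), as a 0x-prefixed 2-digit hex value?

s_0 = plaintext = 0xDD
s_1 = Round(s_0, k_0) = 0xAC
s_2 = Round(s_1, k_1) = 0x30
s_3 = Round(s_2, k_2) = 0xFB
s_4 = Round(s_3, k_3) = 0xDA

0xFB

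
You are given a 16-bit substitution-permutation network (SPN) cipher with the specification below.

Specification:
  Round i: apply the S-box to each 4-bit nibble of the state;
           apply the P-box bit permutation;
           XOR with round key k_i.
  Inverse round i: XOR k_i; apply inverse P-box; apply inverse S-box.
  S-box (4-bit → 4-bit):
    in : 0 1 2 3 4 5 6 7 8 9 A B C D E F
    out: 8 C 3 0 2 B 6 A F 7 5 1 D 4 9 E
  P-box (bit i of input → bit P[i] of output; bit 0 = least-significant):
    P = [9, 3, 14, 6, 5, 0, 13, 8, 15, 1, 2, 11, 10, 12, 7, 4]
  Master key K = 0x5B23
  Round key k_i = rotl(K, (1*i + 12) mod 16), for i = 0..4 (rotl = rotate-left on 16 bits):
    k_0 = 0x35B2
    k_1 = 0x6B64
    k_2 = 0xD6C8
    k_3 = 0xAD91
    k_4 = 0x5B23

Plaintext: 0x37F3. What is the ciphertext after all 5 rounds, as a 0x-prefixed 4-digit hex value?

0x0114

s_0 = plaintext = 0x37F3
s_1 = Round(s_0, k_0) = 0x1CB1
s_2 = Round(s_1, k_1) = 0xA390
s_3 = Round(s_2, k_2) = 0xF229
s_4 = Round(s_3, k_3) = 0x7F2A
s_5 = Round(s_4, k_4) = 0x0114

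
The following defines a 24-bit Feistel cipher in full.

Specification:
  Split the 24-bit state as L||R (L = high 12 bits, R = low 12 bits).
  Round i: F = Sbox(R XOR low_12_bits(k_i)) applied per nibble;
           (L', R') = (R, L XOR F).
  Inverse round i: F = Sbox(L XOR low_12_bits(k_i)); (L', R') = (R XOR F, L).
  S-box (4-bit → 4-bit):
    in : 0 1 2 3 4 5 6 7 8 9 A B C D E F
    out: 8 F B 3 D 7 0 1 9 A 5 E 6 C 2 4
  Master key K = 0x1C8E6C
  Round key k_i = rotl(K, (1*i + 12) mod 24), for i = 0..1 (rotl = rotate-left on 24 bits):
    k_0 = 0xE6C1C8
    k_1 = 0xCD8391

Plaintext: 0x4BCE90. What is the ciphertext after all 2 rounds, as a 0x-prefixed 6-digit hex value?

0x0C5DED

s_0 = plaintext = 0x4BCE90
s_1 = Round(s_0, k_0) = 0xE900C5
s_2 = Round(s_1, k_1) = 0x0C5DED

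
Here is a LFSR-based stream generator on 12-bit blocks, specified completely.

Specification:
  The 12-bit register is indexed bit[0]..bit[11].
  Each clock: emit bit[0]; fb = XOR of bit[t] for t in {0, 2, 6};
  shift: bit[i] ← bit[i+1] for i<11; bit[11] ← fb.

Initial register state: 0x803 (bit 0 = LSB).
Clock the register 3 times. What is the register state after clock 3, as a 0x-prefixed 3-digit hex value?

reg_0 = 0x803
clock 1: out=1, reg = 0xC01
clock 2: out=1, reg = 0xE00
clock 3: out=0, reg = 0x700

0x700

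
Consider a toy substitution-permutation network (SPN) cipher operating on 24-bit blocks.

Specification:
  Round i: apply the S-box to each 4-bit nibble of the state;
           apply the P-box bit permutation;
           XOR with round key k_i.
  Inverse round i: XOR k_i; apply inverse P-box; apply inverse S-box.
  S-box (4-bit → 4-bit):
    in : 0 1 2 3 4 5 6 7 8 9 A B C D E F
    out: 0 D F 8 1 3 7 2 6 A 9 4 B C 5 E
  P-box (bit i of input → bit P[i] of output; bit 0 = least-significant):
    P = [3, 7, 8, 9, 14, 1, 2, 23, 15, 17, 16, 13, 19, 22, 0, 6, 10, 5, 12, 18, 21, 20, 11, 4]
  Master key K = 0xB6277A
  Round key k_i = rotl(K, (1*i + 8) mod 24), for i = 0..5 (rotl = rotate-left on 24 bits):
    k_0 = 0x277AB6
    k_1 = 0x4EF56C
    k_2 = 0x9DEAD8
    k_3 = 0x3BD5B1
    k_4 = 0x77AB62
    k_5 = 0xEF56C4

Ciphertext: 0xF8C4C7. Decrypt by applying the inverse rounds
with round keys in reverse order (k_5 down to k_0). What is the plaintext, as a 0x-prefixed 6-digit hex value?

0x2CD239

s_0 = ciphertext = 0xF8C4C7
s_1 = InvRound(s_0, k_5) = 0x7DB673
s_2 = InvRound(s_1, k_4) = 0xDEE70B
s_3 = InvRound(s_2, k_3) = 0xAF7D9C
s_4 = InvRound(s_3, k_2) = 0x5E35BD
s_5 = InvRound(s_4, k_1) = 0x90D447
s_6 = InvRound(s_5, k_0) = 0x2CD239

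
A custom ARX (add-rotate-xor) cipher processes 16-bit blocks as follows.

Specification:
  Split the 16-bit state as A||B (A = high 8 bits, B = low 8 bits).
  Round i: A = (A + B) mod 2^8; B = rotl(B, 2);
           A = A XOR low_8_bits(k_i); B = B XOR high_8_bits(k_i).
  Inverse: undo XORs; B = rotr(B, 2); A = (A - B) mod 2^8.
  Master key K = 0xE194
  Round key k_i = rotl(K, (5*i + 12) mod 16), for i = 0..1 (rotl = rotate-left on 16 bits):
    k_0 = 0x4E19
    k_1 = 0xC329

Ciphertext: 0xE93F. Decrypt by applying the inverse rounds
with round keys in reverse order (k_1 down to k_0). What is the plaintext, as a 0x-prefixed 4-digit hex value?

0x3C5C

s_0 = ciphertext = 0xE93F
s_1 = InvRound(s_0, k_1) = 0x813F
s_2 = InvRound(s_1, k_0) = 0x3C5C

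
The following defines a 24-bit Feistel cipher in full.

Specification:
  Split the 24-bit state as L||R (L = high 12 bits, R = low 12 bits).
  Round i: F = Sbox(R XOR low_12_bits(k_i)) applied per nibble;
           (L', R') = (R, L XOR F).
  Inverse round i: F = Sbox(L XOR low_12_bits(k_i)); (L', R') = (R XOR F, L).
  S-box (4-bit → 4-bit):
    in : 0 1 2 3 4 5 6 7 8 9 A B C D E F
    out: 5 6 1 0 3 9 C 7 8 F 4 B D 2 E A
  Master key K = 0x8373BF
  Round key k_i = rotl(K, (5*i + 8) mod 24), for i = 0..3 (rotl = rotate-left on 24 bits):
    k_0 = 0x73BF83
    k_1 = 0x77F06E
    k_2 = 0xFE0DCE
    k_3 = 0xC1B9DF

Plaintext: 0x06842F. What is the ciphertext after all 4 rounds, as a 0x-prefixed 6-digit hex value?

0xA01F3A

s_0 = plaintext = 0x06842F
s_1 = Round(s_0, k_0) = 0x42FB25
s_2 = Round(s_1, k_1) = 0xB25F14
s_3 = Round(s_2, k_2) = 0xF14A01
s_4 = Round(s_3, k_3) = 0xA01F3A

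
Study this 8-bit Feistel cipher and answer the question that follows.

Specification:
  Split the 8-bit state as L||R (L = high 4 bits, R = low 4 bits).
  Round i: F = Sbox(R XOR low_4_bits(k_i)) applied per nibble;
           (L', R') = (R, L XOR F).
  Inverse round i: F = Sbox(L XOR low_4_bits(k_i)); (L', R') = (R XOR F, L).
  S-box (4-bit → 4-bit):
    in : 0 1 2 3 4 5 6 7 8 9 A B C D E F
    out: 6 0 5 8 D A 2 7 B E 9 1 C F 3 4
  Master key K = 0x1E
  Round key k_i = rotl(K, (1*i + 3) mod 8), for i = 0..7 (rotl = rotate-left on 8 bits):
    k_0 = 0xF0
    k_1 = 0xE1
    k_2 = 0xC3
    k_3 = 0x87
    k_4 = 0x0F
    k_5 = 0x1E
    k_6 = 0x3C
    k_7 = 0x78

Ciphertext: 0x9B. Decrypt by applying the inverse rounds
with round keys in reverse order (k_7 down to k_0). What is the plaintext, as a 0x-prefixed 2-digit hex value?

0x45

s_0 = ciphertext = 0x9B
s_1 = InvRound(s_0, k_7) = 0xB9
s_2 = InvRound(s_1, k_6) = 0xEB
s_3 = InvRound(s_2, k_5) = 0xDE
s_4 = InvRound(s_3, k_4) = 0xBD
s_5 = InvRound(s_4, k_3) = 0x1B
s_6 = InvRound(s_5, k_2) = 0xE1
s_7 = InvRound(s_6, k_1) = 0x5E
s_8 = InvRound(s_7, k_0) = 0x45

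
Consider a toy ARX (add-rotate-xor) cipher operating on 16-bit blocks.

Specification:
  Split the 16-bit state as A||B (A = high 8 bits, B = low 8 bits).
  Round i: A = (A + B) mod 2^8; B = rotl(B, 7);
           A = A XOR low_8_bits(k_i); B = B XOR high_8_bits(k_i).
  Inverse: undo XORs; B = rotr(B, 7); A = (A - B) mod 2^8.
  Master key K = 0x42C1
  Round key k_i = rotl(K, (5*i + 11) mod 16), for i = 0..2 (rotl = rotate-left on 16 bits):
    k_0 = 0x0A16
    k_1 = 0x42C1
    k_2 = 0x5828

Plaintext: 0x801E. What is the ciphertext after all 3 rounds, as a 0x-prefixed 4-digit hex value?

0x2438

s_0 = plaintext = 0x801E
s_1 = Round(s_0, k_0) = 0x8805
s_2 = Round(s_1, k_1) = 0x4CC0
s_3 = Round(s_2, k_2) = 0x2438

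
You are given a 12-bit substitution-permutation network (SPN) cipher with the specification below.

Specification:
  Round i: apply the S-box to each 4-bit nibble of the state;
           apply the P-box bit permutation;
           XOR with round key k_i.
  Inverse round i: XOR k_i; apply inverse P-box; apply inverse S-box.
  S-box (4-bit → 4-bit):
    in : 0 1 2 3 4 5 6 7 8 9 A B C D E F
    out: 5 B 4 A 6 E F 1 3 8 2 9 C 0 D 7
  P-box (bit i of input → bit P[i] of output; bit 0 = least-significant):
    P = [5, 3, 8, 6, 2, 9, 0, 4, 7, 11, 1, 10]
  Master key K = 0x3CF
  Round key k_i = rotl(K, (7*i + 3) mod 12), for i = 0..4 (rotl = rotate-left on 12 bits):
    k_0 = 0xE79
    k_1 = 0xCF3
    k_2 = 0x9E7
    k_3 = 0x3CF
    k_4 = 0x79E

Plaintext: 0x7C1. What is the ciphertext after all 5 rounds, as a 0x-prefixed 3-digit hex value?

0xD8C

s_0 = plaintext = 0x7C1
s_1 = Round(s_0, k_0) = 0xE80
s_2 = Round(s_1, k_1) = 0xB55
s_3 = Round(s_2, k_2) = 0xE3E
s_4 = Round(s_3, k_3) = 0x43D
s_5 = Round(s_4, k_4) = 0xD8C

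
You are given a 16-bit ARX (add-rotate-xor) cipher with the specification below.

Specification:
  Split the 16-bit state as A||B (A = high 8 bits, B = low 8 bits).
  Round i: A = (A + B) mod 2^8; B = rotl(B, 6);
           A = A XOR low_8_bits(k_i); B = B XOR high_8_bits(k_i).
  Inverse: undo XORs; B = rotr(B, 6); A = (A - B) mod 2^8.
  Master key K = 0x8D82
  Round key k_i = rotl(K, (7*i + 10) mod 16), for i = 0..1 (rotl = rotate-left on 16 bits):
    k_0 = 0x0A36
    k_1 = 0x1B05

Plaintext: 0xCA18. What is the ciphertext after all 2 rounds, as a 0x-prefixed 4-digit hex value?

0xE518

s_0 = plaintext = 0xCA18
s_1 = Round(s_0, k_0) = 0xD40C
s_2 = Round(s_1, k_1) = 0xE518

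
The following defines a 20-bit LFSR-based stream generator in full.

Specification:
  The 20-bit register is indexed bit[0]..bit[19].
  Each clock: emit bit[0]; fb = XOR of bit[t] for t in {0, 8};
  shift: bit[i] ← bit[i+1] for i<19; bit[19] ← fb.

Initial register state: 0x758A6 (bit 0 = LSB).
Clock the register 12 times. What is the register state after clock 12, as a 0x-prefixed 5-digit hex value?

0xFFE75

reg_0 = 0x758A6
clock 1: out=0, reg = 0x3AC53
clock 2: out=1, reg = 0x9D629
clock 3: out=1, reg = 0xCEB14
clock 4: out=0, reg = 0xE758A
clock 5: out=0, reg = 0xF3AC5
clock 6: out=1, reg = 0xF9D62
clock 7: out=0, reg = 0xFCEB1
clock 8: out=1, reg = 0xFE758
clock 9: out=0, reg = 0xFF3AC
clock 10: out=0, reg = 0xFF9D6
clock 11: out=0, reg = 0xFFCEB
clock 12: out=1, reg = 0xFFE75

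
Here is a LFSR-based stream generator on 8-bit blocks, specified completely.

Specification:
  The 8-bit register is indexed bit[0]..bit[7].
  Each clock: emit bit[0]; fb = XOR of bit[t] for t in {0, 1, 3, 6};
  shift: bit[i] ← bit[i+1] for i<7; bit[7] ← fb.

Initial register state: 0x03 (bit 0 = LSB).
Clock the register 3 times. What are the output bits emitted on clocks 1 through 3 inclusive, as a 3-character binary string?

reg_0 = 0x03
clock 1: out=1, reg = 0x01
clock 2: out=1, reg = 0x80
clock 3: out=0, reg = 0x40

110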